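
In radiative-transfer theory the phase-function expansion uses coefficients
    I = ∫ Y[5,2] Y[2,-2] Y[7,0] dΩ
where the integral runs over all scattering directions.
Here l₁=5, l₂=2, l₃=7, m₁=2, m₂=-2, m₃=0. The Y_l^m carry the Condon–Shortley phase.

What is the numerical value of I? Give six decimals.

Rules hold: Σm=0, L=14 even, 3≤7≤7.
N = 11·5·15 = 825
Δ = 0!·10!·4!/15! = 1/15015
Racah Σ t=0..0: t=0:+1/57600 = 1/57600
⇒ 3j(5 2 7; 0 0 0)² = 21/715, sgn -1
Racah Σ t=0..0: t=0:+1/725760 = 1/725760
⇒ 3j(5 2 7; 2 -2 0)² = 1/429, sgn -1
4πI² = N·(3j₀)²·(3jₘ)² = 105/1859
I = +1·√(0.056482/4π) = 0.06704247

0.067042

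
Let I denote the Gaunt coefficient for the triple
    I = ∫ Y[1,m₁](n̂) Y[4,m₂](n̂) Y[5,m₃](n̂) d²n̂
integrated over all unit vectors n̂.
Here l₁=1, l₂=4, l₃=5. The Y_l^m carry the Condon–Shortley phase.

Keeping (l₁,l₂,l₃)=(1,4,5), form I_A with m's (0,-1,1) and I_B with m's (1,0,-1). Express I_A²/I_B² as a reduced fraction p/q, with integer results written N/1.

l's match ⇒ only the (l;m) 3-j factors differ between A and B.
A: triangle coeff Δ(1,4,5) = 1/495; Σ_t [0,0]: t=0:+1/720 = 1/720; (3j)²=8/165 [(1 4 5; 0 -1 1)], sign=+1
B: triangle coeff Δ(1,4,5) = 1/495; Σ_t [0,0]: t=0:+1/1152 = 1/1152; (3j)²=1/33 [(1 4 5; 1 0 -1)], sign=+1
I_A²/I_B² = (8/165)/(1/33) = 8/5

8/5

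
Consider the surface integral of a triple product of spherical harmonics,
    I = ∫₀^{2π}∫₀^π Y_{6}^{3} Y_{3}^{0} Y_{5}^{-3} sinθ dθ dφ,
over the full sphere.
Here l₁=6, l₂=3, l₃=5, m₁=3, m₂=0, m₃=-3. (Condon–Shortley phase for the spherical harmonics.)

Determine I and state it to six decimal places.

Rules hold: Σm=0, L=14 even, 3≤5≤9.
N = 13·7·11 = 1001
Δ = 4!·8!·2!/15! = 1/675675
Racah Σ t=1..3: t=1:−1/8640 t=2:+1/2304 t=3:−1/8640 = 7/34560
⇒ 3j(6 3 5; 0 0 0)² = 7/429, sgn -1
Racah Σ t=1..3: t=1:−1/17280 t=2:+1/20160 t=3:−1/483840 = -1/96768
⇒ 3j(6 3 5; 3 0 -3)² = 1/1001, sgn -1
4πI² = N·(3j₀)²·(3jₘ)² = 7/429
I = +1·√(0.016317/4π) = 0.03603425

0.036034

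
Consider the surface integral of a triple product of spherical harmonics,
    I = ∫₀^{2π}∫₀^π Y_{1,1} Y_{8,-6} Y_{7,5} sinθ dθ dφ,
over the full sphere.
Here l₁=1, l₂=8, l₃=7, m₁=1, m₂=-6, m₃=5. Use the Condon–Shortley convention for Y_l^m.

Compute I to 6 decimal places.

Checks pass: Σm=0; 16 even; l₃=7∈[7,9].
(2·1+1)(2·8+1)(2·7+1) = 765
Δ: 2! 0! 14! / 17! → 1/2040
sum: t=1:−1/25401600 = -1/25401600
3j²(1 8 7; 0 0 0) = Δ·Π!·Σ² = 8/255  (sign +1)
sum: t=0:+1/1916006400 = 1/1916006400
3j²(1 8 7; 1 -6 5) = Δ·Π!·Σ² = 91/2040  (sign +1)
combine: 4πI² = 765·8/255·91/2040 = 91/85
take √, sign +1: I = 0.29188132

0.291881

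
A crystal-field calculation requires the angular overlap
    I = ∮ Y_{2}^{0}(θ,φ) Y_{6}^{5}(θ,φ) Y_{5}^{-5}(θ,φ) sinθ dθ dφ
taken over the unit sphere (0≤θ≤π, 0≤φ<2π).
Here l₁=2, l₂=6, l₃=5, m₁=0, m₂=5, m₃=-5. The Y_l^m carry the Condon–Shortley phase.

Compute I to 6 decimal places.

0.000000

Σlᵢ=13 odd — θ-integrand is odd under cosθ→−cosθ; I=0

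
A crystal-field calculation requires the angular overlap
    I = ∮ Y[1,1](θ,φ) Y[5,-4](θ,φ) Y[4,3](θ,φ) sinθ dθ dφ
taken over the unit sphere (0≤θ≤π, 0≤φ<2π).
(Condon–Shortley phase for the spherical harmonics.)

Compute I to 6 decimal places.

m-sum 0 ✓  L=10 even ✓  4≤4≤6 ✓
Π(2lᵢ+1) = 3×11×9 = 297
triangle coeff Δ(1,5,4) = 1/495
Σ_t [1,1]: t=1:−1/576 = -1/576
(3j)²=5/99 [(1 5 4; 0 0 0)], sign=-1
Σ_t [0,0]: t=0:+1/10080 = 1/10080
(3j)²=4/55 [(1 5 4; 1 -4 3)], sign=-1
⇒ 4πI² = 12/11
I = (+1)√(12/11/(4π)) = 0.29463840

0.294638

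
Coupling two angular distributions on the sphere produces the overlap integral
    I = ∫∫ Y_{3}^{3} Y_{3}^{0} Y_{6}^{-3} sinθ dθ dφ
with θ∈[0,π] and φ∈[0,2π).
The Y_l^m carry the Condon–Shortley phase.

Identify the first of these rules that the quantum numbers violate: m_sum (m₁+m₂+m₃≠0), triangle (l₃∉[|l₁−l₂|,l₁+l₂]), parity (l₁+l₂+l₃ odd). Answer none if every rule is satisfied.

azimuthal sum: 3 + 0 − 3 = 0  ✓
0 ≤ 6 ≤ 6 (triangle on l)  ✓
L = 3 + 3 + 6 = 12 (even)  ✓

none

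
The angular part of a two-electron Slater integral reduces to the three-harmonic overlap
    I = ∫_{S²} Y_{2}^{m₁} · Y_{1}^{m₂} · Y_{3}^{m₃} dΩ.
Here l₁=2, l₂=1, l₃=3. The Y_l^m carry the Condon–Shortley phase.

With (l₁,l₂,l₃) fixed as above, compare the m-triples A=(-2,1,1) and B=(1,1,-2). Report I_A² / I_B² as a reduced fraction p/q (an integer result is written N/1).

Same 2,1,3: normalisation and zero-m 3j drop out of the ratio.
A: Δ: 0! 4! 2! / 7! → 1/105; sum: t=0:+1/48 = 1/48; 3j²(2 1 3; -2 1 1) = Δ·Π!·Σ² = 1/105  (sign +1)
B: Δ: 0! 4! 2! / 7! → 1/105; sum: t=0:+1/12 = 1/12; 3j²(2 1 3; 1 1 -2) = Δ·Π!·Σ² = 2/21  (sign -1)
I_A²/I_B² = (1/105)/(2/21) = 1/10

1/10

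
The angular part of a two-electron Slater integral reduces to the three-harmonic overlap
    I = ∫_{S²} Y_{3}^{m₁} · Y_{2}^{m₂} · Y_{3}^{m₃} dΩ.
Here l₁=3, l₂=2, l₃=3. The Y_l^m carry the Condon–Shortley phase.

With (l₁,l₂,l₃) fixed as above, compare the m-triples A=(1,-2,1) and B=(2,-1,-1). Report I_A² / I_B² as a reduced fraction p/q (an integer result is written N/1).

Same 3,2,3: normalisation and zero-m 3j drop out of the ratio.
A: Δ: 2! 4! 2! / 9! → 1/3780; sum: t=0:+1/16 = 1/16; 3j²(3 2 3; 1 -2 1) = Δ·Π!·Σ² = 2/35  (sign +1)
B: Δ: 2! 4! 2! / 9! → 1/3780; sum: t=0:+1/12 t=1:−1/48 = 1/16; 3j²(3 2 3; 2 -1 -1) = Δ·Π!·Σ² = 1/28  (sign +1)
I_A²/I_B² = (2/35)/(1/28) = 8/5

8/5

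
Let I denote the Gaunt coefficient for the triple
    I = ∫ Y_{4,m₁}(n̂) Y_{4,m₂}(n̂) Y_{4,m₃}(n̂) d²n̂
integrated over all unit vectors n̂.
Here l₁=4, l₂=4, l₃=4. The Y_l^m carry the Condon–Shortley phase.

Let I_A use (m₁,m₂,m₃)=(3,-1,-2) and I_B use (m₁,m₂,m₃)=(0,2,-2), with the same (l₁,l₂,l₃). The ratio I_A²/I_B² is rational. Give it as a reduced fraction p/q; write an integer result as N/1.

70/121

Same 4,4,4: normalisation and zero-m 3j drop out of the ratio.
A: Δ: 4! 4! 4! / 13! → 1/450450; sum: t=0:+1/864 t=1:−1/576 = -1/1728; 3j²(4 4 4; 3 -1 -2) = Δ·Π!·Σ² = 5/1287  (sign -1)
B: Δ: 4! 4! 4! / 13! → 1/450450; sum: t=2:+1/384 t=3:−1/216 t=4:+1/2304 = -11/6912; 3j²(4 4 4; 0 2 -2) = Δ·Π!·Σ² = 11/1638  (sign -1)
I_A²/I_B² = (5/1287)/(11/1638) = 70/121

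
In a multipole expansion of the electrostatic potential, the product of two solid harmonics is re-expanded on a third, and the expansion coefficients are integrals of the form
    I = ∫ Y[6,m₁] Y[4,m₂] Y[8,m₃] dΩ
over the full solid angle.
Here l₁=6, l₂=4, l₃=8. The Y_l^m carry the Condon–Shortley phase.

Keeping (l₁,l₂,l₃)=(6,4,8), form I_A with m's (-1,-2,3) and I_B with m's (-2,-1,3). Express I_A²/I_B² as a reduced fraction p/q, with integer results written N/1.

169/1280

l's match ⇒ only the (l;m) 3-j factors differ between A and B.
A: triangle coeff Δ(6,4,8) = 1/23279256; Σ_t [0,2]: t=0:+1/2903040 t=1:−1/2073600 t=2:+1/20736000 = -13/145152000; (3j)²=13/9044 [(6 4 8; -1 -2 3)], sign=+1
B: triangle coeff Δ(6,4,8) = 1/23279256; Σ_t [0,2]: t=0:+1/5806080 t=1:−1/1451520 t=2:+1/4147200 = -1/3628800; (3j)²=320/29393 [(6 4 8; -2 -1 3)], sign=+1
I_A²/I_B² = (13/9044)/(320/29393) = 169/1280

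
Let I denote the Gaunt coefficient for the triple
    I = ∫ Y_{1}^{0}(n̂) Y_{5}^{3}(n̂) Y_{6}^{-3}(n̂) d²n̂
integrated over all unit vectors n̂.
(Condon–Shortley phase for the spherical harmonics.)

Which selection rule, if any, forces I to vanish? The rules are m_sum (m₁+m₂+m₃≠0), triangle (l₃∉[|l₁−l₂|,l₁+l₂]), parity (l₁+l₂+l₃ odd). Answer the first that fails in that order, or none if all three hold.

m₁+m₂+m₃ = 0 + 3 − 3 = 0  ✓
triangle: |1−5|=4 ≤ l₃=6 ≤ 1+5=6  ✓
parity: l₁+l₂+l₃ = 12 is even  ✓

none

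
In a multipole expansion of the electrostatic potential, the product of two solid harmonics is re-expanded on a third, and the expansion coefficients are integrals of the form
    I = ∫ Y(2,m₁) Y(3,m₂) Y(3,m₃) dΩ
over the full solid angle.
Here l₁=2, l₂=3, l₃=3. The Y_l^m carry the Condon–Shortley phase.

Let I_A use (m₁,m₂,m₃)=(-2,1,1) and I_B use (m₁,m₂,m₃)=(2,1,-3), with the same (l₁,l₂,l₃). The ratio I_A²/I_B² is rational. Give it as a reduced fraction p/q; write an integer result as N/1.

l's match ⇒ only the (l;m) 3-j factors differ between A and B.
A: triangle coeff Δ(2,3,3) = 1/3780; Σ_t [2,2]: t=2:+1/16 = 1/16; (3j)²=2/35 [(2 3 3; -2 1 1)], sign=+1
B: triangle coeff Δ(2,3,3) = 1/3780; Σ_t [0,0]: t=0:+1/96 = 1/96; (3j)²=1/42 [(2 3 3; 2 1 -3)], sign=+1
I_A²/I_B² = (2/35)/(1/42) = 12/5

12/5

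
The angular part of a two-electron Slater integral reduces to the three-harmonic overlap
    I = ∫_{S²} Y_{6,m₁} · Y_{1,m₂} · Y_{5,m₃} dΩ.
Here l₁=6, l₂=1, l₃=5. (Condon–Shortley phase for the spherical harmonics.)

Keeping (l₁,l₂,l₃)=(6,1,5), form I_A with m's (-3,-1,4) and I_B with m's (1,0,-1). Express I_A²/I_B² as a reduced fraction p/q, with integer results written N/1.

3/35

Shared (l₁,l₂,l₃)=(6,1,5): N and (l;000)² cancel in I_A²/I_B².
A: Δ = 2!·10!·0!/13! = 1/858; Racah Σ t=0..0: t=0:+1/725760 = 1/725760; ⇒ 3j(6 1 5; -3 -1 4)² = 1/286, sgn -1
B: Δ = 2!·10!·0!/13! = 1/858; Racah Σ t=1..1: t=1:−1/17280 = -1/17280; ⇒ 3j(6 1 5; 1 0 -1)² = 35/858, sgn -1
I_A²/I_B² = (1/286)/(35/858) = 3/35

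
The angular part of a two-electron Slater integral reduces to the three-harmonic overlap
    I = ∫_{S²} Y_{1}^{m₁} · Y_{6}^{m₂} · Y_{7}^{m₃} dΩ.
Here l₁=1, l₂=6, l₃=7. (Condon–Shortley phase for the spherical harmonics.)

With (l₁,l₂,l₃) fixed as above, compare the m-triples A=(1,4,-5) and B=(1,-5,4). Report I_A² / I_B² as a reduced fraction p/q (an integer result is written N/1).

Shared (l₁,l₂,l₃)=(1,6,7): N and (l;000)² cancel in I_A²/I_B².
A: Δ = 0!·2!·12!/15! = 1/1365; Racah Σ t=0..0: t=0:+1/14515200 = 1/14515200; ⇒ 3j(1 6 7; 1 4 -5)² = 22/455, sgn +1
B: Δ = 0!·2!·12!/15! = 1/1365; Racah Σ t=0..0: t=0:+1/79833600 = 1/79833600; ⇒ 3j(1 6 7; 1 -5 4)² = 1/455, sgn -1
I_A²/I_B² = (22/455)/(1/455) = 22/1

22/1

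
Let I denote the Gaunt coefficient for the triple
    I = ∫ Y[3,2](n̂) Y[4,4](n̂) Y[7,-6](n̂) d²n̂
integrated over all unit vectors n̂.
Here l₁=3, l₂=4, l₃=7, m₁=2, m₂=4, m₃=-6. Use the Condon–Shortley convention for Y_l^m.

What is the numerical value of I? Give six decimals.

0.241725

m-sum 0 ✓  L=14 even ✓  1≤7≤7 ✓
Π(2lᵢ+1) = 7×9×15 = 945
triangle coeff Δ(3,4,7) = 1/45045
Σ_t [0,0]: t=0:+1/20736 = 1/20736
(3j)²=35/1287 [(3 4 7; 0 0 0)], sign=-1
Σ_t [0,0]: t=0:+1/4838400 = 1/4838400
(3j)²=1/35 [(3 4 7; 2 4 -6)], sign=-1
⇒ 4πI² = 105/143
I = (+1)√(105/143/(4π)) = 0.24172507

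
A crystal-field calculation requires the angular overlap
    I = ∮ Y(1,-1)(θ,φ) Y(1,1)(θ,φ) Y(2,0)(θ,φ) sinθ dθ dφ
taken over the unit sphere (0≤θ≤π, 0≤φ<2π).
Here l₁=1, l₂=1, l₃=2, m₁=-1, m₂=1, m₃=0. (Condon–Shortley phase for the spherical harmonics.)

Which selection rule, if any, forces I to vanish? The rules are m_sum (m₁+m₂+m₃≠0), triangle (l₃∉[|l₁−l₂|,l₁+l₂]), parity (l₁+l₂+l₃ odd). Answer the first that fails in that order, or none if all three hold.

none

m₁+m₂+m₃ = -1 + 1 + 0 = 0  ✓
triangle: |1−1|=0 ≤ l₃=2 ≤ 1+1=2  ✓
parity: l₁+l₂+l₃ = 4 is even  ✓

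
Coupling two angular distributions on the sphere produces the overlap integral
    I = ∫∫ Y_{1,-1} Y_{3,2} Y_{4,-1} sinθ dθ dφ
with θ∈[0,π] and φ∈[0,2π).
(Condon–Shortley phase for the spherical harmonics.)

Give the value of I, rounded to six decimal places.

-0.106622

Rules hold: Σm=0, L=8 even, 2≤4≤4.
N = 3·7·9 = 189
Δ = 0!·2!·6!/9! = 1/252
Racah Σ t=0..0: t=0:+1/36 = 1/36
⇒ 3j(1 3 4; 0 0 0)² = 4/63, sgn +1
Racah Σ t=0..0: t=0:+1/240 = 1/240
⇒ 3j(1 3 4; -1 2 -1)² = 1/84, sgn -1
4πI² = N·(3j₀)²·(3jₘ)² = 1/7
I = -1·√(0.142857/4π) = -0.10662181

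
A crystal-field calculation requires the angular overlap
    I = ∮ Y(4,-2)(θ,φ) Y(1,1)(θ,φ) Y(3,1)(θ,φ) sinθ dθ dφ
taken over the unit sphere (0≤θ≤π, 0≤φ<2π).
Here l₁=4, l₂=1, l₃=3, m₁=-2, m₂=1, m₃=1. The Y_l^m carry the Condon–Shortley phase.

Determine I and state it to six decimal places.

Rules hold: Σm=0, L=8 even, 3≤3≤5.
N = 9·3·7 = 189
Δ = 2!·6!·0!/9! = 1/252
Racah Σ t=1..1: t=1:−1/36 = -1/36
⇒ 3j(4 1 3; 0 0 0)² = 4/63, sgn +1
Racah Σ t=2..2: t=2:+1/96 = 1/96
⇒ 3j(4 1 3; -2 1 1)² = 5/84, sgn +1
4πI² = N·(3j₀)²·(3jₘ)² = 5/7
I = +1·√(0.714286/4π) = 0.23841361

0.238414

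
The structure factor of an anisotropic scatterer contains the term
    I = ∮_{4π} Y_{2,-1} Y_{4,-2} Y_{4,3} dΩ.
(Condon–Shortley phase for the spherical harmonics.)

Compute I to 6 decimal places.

-0.187702

m-sum 0 ✓  L=10 even ✓  2≤4≤6 ✓
Π(2lᵢ+1) = 5×9×9 = 405
triangle coeff Δ(2,4,4) = 1/13860
Σ_t [0,2]: t=0:+1/192 t=1:−1/36 t=2:+1/192 = -5/288
(3j)²=20/693 [(2 4 4; 0 0 0)], sign=-1
Σ_t [1,2]: t=1:−1/240 t=2:+1/1440 = -1/288
(3j)²=5/132 [(2 4 4; -1 -2 3)], sign=+1
⇒ 4πI² = 375/847
I = (-1)√(375/847/(4π)) = -0.18770204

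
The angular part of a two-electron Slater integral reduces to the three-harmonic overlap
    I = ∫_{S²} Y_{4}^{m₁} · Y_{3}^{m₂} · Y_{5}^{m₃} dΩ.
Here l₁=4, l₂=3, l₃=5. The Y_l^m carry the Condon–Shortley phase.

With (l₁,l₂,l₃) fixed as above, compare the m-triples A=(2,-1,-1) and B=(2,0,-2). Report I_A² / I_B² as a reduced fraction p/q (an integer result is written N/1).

1849/84

l's match ⇒ only the (l;m) 3-j factors differ between A and B.
A: triangle coeff Δ(4,3,5) = 1/180180; Σ_t [0,2]: t=0:+1/384 t=1:−1/720 t=2:+1/34560 = 43/34560; (3j)²=1849/180180 [(4 3 5; 2 -1 -1)], sign=+1
B: triangle coeff Δ(4,3,5) = 1/180180; Σ_t [0,2]: t=0:+1/576 t=1:−1/480 t=2:+1/8640 = -1/4320; (3j)²=1/2145 [(4 3 5; 2 0 -2)], sign=+1
I_A²/I_B² = (1849/180180)/(1/2145) = 1849/84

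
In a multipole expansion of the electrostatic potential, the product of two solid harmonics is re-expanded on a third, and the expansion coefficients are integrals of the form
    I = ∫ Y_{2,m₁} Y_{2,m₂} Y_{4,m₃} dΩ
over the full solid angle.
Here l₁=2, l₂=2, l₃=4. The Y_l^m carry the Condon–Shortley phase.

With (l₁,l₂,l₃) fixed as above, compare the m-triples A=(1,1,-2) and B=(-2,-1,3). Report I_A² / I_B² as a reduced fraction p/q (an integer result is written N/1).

Shared (l₁,l₂,l₃)=(2,2,4): N and (l;000)² cancel in I_A²/I_B².
A: Δ = 0!·4!·4!/9! = 1/630; Racah Σ t=0..0: t=0:+1/36 = 1/36; ⇒ 3j(2 2 4; 1 1 -2)² = 4/63, sgn +1
B: Δ = 0!·4!·4!/9! = 1/630; Racah Σ t=0..0: t=0:+1/144 = 1/144; ⇒ 3j(2 2 4; -2 -1 3)² = 1/18, sgn -1
I_A²/I_B² = (4/63)/(1/18) = 8/7

8/7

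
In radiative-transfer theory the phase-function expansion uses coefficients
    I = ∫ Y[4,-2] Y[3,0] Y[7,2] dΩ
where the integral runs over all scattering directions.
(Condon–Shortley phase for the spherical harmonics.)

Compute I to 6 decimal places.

0.195286

Rules hold: Σm=0, L=14 even, 1≤7≤7.
N = 9·7·15 = 945
Δ = 0!·8!·6!/15! = 1/45045
Racah Σ t=0..0: t=0:+1/20736 = 1/20736
⇒ 3j(4 3 7; 0 0 0)² = 35/1287, sgn -1
Racah Σ t=0..0: t=0:+1/51840 = 1/51840
⇒ 3j(4 3 7; -2 0 2)² = 8/429, sgn -1
4πI² = N·(3j₀)²·(3jₘ)² = 9800/20449
I = +1·√(0.479241/4π) = 0.19528643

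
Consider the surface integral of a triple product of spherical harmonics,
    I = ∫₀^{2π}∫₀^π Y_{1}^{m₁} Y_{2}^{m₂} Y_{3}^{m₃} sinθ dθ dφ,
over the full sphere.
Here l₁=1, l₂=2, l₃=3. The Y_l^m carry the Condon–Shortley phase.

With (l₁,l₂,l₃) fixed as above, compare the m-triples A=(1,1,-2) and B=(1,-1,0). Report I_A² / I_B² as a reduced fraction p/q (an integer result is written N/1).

Shared (l₁,l₂,l₃)=(1,2,3): N and (l;000)² cancel in I_A²/I_B².
A: Δ = 0!·2!·4!/7! = 1/105; Racah Σ t=0..0: t=0:+1/12 = 1/12; ⇒ 3j(1 2 3; 1 1 -2)² = 2/21, sgn -1
B: Δ = 0!·2!·4!/7! = 1/105; Racah Σ t=0..0: t=0:+1/12 = 1/12; ⇒ 3j(1 2 3; 1 -1 0)² = 1/35, sgn -1
I_A²/I_B² = (2/21)/(1/35) = 10/3

10/3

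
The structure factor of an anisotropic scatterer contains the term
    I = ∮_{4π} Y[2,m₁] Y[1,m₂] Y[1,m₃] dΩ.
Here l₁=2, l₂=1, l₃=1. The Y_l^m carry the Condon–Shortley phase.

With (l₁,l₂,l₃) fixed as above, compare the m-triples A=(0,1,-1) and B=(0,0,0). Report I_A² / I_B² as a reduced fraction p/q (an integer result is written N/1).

l's match ⇒ only the (l;m) 3-j factors differ between A and B.
A: triangle coeff Δ(2,1,1) = 1/30; Σ_t [2,2]: t=2:+1/4 = 1/4; (3j)²=1/30 [(2 1 1; 0 1 -1)], sign=+1
B: triangle coeff Δ(2,1,1) = 1/30; Σ_t [1,1]: t=1:−1/1 = -1/1; (3j)²=2/15 [(2 1 1; 0 0 0)], sign=+1
I_A²/I_B² = (1/30)/(2/15) = 1/4

1/4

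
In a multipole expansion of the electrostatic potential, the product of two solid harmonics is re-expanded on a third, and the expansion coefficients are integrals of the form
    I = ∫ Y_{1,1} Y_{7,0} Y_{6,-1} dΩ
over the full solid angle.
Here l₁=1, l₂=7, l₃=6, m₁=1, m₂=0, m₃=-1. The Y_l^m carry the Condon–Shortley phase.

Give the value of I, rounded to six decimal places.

0.160342

Rules hold: Σm=0, L=14 even, 6≤6≤8.
N = 3·15·13 = 585
Δ = 2!·0!·12!/15! = 1/1365
Racah Σ t=1..1: t=1:−1/518400 = -1/518400
⇒ 3j(1 7 6; 0 0 0)² = 7/195, sgn -1
Racah Σ t=0..0: t=0:+1/1209600 = 1/1209600
⇒ 3j(1 7 6; 1 0 -1)² = 1/65, sgn -1
4πI² = N·(3j₀)²·(3jₘ)² = 21/65
I = +1·√(0.323077/4π) = 0.16034227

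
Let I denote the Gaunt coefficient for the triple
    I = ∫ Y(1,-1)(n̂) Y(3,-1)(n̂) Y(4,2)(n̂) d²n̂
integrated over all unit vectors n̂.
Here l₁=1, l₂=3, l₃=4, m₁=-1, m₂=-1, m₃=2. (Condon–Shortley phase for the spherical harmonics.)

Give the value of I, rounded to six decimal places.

Checks pass: Σm=0; 8 even; l₃=4∈[2,4].
(2·1+1)(2·3+1)(2·4+1) = 189
Δ: 0! 2! 6! / 9! → 1/252
sum: t=0:+1/36 = 1/36
3j²(1 3 4; 0 0 0) = Δ·Π!·Σ² = 4/63  (sign +1)
sum: t=0:+1/96 = 1/96
3j²(1 3 4; -1 -1 2) = Δ·Π!·Σ² = 5/84  (sign +1)
combine: 4πI² = 189·4/63·5/84 = 5/7
take √, sign +1: I = 0.23841361

0.238414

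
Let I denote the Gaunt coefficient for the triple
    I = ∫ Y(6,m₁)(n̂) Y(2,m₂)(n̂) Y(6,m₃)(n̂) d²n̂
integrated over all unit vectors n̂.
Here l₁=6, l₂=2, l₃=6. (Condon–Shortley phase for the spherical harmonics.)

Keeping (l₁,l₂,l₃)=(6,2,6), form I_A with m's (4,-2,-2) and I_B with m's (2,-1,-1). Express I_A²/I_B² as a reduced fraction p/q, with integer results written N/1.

Same 6,2,6: normalisation and zero-m 3j drop out of the ratio.
A: Δ: 2! 10! 2! / 15! → 1/90090; sum: t=0:+1/322560 = 1/322560; 3j²(6 2 6; 4 -2 -2) = Δ·Π!·Σ² = 18/1001  (sign +1)
B: Δ: 2! 10! 2! / 15! → 1/90090; sum: t=0:+1/34560 t=1:−1/60480 = 1/80640; 3j²(6 2 6; 2 -1 -1) = Δ·Π!·Σ² = 6/1001  (sign -1)
I_A²/I_B² = (18/1001)/(6/1001) = 3/1

3/1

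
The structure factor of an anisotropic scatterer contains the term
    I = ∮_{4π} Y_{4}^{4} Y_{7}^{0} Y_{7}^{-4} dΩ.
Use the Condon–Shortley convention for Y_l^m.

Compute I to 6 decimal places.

m-sum 0 ✓  L=18 even ✓  3≤7≤11 ✓
Π(2lᵢ+1) = 9×15×15 = 2025
triangle coeff Δ(4,7,7) = 1/58198140
Σ_t [0,4]: t=0:+1/17418240 t=1:−1/622080 t=2:+1/230400 t=3:−1/622080 t=4:+1/17418240 = 1/806400
(3j)²=2268/230945 [(4 7 7; 0 0 0)], sign=-1
Σ_t [0,0]: t=0:+1/17418240 = 1/17418240
(3j)²=175/12597 [(4 7 7; 4 0 -4)], sign=-1
⇒ 4πI² = 53581500/193947611
I = (+1)√(53581500/193947611/(4π)) = 0.14827239

0.148272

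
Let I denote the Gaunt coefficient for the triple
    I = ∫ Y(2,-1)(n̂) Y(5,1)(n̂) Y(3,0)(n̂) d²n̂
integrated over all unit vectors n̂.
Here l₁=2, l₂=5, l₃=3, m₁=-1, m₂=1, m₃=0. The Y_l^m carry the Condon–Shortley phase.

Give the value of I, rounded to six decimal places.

m-sum 0 ✓  L=10 even ✓  3≤3≤7 ✓
Π(2lᵢ+1) = 5×11×7 = 385
triangle coeff Δ(2,5,3) = 1/2310
Σ_t [2,2]: t=2:+1/144 = 1/144
(3j)²=10/231 [(2 5 3; 0 0 0)], sign=-1
Σ_t [3,3]: t=3:−1/216 = -1/216
(3j)²=8/231 [(2 5 3; -1 1 0)], sign=+1
⇒ 4πI² = 400/693
I = (-1)√(400/693/(4π)) = -0.21431790

-0.214318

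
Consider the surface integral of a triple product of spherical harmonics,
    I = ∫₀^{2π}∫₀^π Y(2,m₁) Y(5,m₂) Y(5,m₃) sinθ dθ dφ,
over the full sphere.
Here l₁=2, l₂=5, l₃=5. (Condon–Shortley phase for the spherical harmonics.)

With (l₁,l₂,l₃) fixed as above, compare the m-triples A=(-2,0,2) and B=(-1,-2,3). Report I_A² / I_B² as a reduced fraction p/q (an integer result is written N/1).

7/5

Same 2,5,5: normalisation and zero-m 3j drop out of the ratio.
A: Δ: 2! 2! 8! / 13! → 1/38610; sum: t=2:+1/2880 = 1/2880; 3j²(2 5 5; -2 0 2) = Δ·Π!·Σ² = 14/429  (sign -1)
B: Δ: 2! 2! 8! / 13! → 1/38610; sum: t=1:−1/2880 t=2:+1/10080 = -1/4032; 3j²(2 5 5; -1 -2 3) = Δ·Π!·Σ² = 10/429  (sign -1)
I_A²/I_B² = (14/429)/(10/429) = 7/5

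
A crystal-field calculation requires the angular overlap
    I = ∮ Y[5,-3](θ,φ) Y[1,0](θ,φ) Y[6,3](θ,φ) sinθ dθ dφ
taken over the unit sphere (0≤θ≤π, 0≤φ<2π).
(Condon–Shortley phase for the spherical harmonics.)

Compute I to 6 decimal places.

-0.212310

Checks pass: Σm=0; 12 even; l₃=6∈[4,6].
(2·5+1)(2·1+1)(2·6+1) = 429
Δ: 0! 10! 2! / 13! → 1/858
sum: t=0:+1/14400 = 1/14400
3j²(5 1 6; 0 0 0) = Δ·Π!·Σ² = 6/143  (sign +1)
sum: t=0:+1/80640 = 1/80640
3j²(5 1 6; -3 0 3) = Δ·Π!·Σ² = 9/286  (sign -1)
combine: 4πI² = 429·6/143·9/286 = 81/143
take √, sign -1: I = -0.21230956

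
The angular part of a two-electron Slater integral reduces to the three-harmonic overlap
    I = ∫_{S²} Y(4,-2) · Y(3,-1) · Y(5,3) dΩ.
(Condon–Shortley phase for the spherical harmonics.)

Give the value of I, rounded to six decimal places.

Rules hold: Σm=0, L=12 even, 1≤5≤7.
N = 9·7·11 = 693
Δ = 2!·6!·4!/13! = 1/180180
Racah Σ t=0..2: t=0:+1/576 t=1:−1/144 t=2:+1/576 = -1/288
⇒ 3j(4 3 5; 0 0 0)² = 20/1001, sgn +1
Racah Σ t=0..2: t=0:+1/5760 t=1:−1/720 t=2:+1/2304 = -1/1280
⇒ 3j(4 3 5; -2 -1 3)² = 27/1430, sgn -1
4πI² = N·(3j₀)²·(3jₘ)² = 486/1859
I = -1·√(0.261431/4π) = -0.14423595

-0.144236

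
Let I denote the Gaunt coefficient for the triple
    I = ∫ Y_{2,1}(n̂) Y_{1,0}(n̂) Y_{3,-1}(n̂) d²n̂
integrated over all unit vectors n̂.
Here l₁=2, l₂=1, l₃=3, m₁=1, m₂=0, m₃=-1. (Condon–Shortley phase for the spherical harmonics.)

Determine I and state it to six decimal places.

Checks pass: Σm=0; 6 even; l₃=3∈[1,3].
(2·2+1)(2·1+1)(2·3+1) = 105
Δ: 0! 4! 2! / 7! → 1/105
sum: t=0:+1/4 = 1/4
3j²(2 1 3; 0 0 0) = Δ·Π!·Σ² = 3/35  (sign -1)
sum: t=0:+1/6 = 1/6
3j²(2 1 3; 1 0 -1) = Δ·Π!·Σ² = 8/105  (sign +1)
combine: 4πI² = 105·3/35·8/105 = 24/35
take √, sign -1: I = -0.23359668

-0.233597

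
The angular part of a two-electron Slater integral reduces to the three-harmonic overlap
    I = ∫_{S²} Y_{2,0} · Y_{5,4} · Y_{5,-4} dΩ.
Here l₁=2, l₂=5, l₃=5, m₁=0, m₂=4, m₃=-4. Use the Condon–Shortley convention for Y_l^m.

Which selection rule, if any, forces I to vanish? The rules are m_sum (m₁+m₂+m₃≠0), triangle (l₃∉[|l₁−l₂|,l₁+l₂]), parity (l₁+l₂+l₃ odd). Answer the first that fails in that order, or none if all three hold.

none

azimuthal sum: 0 + 4 − 4 = 0  ✓
3 ≤ 5 ≤ 7 (triangle on l)  ✓
L = 2 + 5 + 5 = 12 (even)  ✓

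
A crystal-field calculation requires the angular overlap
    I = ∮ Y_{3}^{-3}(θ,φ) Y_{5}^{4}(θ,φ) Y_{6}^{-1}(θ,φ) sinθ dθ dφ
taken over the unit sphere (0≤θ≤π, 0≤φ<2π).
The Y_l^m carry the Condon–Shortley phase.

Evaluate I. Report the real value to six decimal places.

0.072068

Rules hold: Σm=0, L=14 even, 2≤6≤8.
N = 7·11·13 = 1001
Δ = 2!·4!·8!/15! = 1/675675
Racah Σ t=0..2: t=0:+1/8640 t=1:−1/2304 t=2:+1/8640 = -7/34560
⇒ 3j(3 5 6; 0 0 0)² = 7/429, sgn -1
Racah Σ t=2..2: t=2:+1/241920 = 1/241920
⇒ 3j(3 5 6; -3 4 -1)² = 4/1001, sgn -1
4πI² = N·(3j₀)²·(3jₘ)² = 28/429
I = +1·√(0.0652681/4π) = 0.07206849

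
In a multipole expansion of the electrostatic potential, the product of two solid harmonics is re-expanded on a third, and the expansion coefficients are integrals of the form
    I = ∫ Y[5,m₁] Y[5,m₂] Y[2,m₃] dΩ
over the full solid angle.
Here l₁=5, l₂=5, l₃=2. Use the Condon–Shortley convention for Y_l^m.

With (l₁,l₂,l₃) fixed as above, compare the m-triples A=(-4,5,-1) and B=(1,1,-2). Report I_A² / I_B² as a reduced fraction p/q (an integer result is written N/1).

9/10

Shared (l₁,l₂,l₃)=(5,5,2): N and (l;000)² cancel in I_A²/I_B².
A: Δ = 8!·2!·2!/13! = 1/38610; Racah Σ t=8..8: t=8:+1/80640 = 1/80640; ⇒ 3j(5 5 2; -4 5 -1)² = 9/286, sgn -1
B: Δ = 8!·2!·2!/13! = 1/38610; Racah Σ t=4..4: t=4:+1/2304 = 1/2304; ⇒ 3j(5 5 2; 1 1 -2)² = 5/143, sgn +1
I_A²/I_B² = (9/286)/(5/143) = 9/10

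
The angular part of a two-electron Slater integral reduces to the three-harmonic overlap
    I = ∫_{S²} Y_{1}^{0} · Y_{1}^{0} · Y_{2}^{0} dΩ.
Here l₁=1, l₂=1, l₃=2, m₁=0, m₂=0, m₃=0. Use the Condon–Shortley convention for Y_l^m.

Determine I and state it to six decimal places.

m-sum 0 ✓  L=4 even ✓  0≤2≤2 ✓
Π(2lᵢ+1) = 3×3×5 = 45
triangle coeff Δ(1,1,2) = 1/30
Σ_t [0,0]: t=0:+1/1 = 1/1
(3j)²=2/15 [(1 1 2; 0 0 0)], sign=+1
(m-triple is (0,0,0) — same symbol as above.)
⇒ 4πI² = 4/5
I = (+1)√(4/5/(4π)) = 0.25231325

0.252313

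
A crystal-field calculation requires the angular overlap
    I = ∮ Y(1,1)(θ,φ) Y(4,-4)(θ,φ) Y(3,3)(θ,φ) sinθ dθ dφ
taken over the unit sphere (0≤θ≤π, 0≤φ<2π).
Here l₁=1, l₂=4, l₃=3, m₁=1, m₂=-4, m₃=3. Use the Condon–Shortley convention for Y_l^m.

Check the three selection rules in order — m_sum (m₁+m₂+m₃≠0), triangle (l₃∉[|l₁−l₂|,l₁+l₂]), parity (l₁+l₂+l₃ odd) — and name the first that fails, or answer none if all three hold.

none

m₁+m₂+m₃ = 1 − 4 + 3 = 0  ✓
triangle: |1−4|=3 ≤ l₃=3 ≤ 1+4=5  ✓
parity: l₁+l₂+l₃ = 8 is even  ✓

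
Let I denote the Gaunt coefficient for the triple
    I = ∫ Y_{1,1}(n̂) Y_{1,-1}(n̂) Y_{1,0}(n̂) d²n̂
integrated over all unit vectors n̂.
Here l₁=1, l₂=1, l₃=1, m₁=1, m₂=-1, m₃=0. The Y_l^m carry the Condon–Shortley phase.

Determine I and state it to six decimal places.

0.000000

Σlᵢ=3 odd — θ-integrand is odd under cosθ→−cosθ; I=0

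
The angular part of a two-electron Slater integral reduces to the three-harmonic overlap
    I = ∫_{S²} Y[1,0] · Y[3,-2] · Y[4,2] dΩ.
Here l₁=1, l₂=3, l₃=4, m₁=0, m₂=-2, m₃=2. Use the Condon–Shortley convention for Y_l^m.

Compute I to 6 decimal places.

0.213244

Rules hold: Σm=0, L=8 even, 2≤4≤4.
N = 3·7·9 = 189
Δ = 0!·2!·6!/9! = 1/252
Racah Σ t=0..0: t=0:+1/36 = 1/36
⇒ 3j(1 3 4; 0 0 0)² = 4/63, sgn +1
Racah Σ t=0..0: t=0:+1/120 = 1/120
⇒ 3j(1 3 4; 0 -2 2)² = 1/21, sgn +1
4πI² = N·(3j₀)²·(3jₘ)² = 4/7
I = +1·√(0.571429/4π) = 0.21324362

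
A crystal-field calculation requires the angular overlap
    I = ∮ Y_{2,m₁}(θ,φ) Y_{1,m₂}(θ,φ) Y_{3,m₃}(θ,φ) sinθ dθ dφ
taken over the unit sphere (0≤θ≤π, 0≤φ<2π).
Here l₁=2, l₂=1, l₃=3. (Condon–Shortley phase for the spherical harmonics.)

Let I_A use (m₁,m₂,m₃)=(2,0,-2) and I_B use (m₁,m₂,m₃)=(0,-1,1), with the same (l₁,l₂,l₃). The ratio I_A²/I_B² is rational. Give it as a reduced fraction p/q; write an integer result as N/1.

5/6

Same 2,1,3: normalisation and zero-m 3j drop out of the ratio.
A: Δ: 0! 4! 2! / 7! → 1/105; sum: t=0:+1/24 = 1/24; 3j²(2 1 3; 2 0 -2) = Δ·Π!·Σ² = 1/21  (sign -1)
B: Δ: 0! 4! 2! / 7! → 1/105; sum: t=0:+1/8 = 1/8; 3j²(2 1 3; 0 -1 1) = Δ·Π!·Σ² = 2/35  (sign +1)
I_A²/I_B² = (1/21)/(2/35) = 5/6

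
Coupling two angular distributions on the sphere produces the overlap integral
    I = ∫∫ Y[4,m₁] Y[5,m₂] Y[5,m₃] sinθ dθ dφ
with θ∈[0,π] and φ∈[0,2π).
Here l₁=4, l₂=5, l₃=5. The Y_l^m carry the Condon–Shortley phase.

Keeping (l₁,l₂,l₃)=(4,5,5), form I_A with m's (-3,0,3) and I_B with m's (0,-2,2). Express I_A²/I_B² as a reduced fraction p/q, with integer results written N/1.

Same 4,5,5: normalisation and zero-m 3j drop out of the ratio.
A: Δ: 4! 4! 6! / 15! → 1/3153150; sum: t=3:−1/6912 t=4:+1/17280 = -1/11520; 3j²(4 5 5; -3 0 3) = Δ·Π!·Σ² = 2/143  (sign -1)
B: Δ: 4! 4! 6! / 15! → 1/3153150; sum: t=0:+1/20736 t=1:−1/1728 t=2:+1/1920 t=3:−1/25920 = -1/20736; 3j²(4 5 5; 0 -2 2) = Δ·Π!·Σ² = 1/2574  (sign +1)
I_A²/I_B² = (2/143)/(1/2574) = 36/1

36/1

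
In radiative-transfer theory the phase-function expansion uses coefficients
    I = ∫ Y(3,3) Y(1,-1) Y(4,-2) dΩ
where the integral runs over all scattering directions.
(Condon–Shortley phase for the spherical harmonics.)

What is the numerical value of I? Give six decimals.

0.061558

m-sum 0 ✓  L=8 even ✓  2≤4≤4 ✓
Π(2lᵢ+1) = 7×3×9 = 189
triangle coeff Δ(3,1,4) = 1/252
Σ_t [0,0]: t=0:+1/36 = 1/36
(3j)²=4/63 [(3 1 4; 0 0 0)], sign=+1
Σ_t [0,0]: t=0:+1/1440 = 1/1440
(3j)²=1/252 [(3 1 4; 3 -1 -2)], sign=+1
⇒ 4πI² = 1/21
I = (+1)√(1/21/(4π)) = 0.06155813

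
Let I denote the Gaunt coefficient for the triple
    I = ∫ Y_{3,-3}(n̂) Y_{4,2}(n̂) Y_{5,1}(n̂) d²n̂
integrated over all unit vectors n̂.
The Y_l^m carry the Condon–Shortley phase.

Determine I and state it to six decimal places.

0.143662

Rules hold: Σm=0, L=12 even, 1≤5≤7.
N = 7·9·11 = 693
Δ = 2!·4!·6!/13! = 1/180180
Racah Σ t=0..2: t=0:+1/576 t=1:−1/144 t=2:+1/576 = -1/288
⇒ 3j(3 4 5; 0 0 0)² = 20/1001, sgn +1
Racah Σ t=2..2: t=2:+1/2304 = 1/2304
⇒ 3j(3 4 5; -3 2 1)² = 75/4004, sgn +1
4πI² = N·(3j₀)²·(3jₘ)² = 3375/13013
I = +1·√(0.259356/4π) = 0.14366244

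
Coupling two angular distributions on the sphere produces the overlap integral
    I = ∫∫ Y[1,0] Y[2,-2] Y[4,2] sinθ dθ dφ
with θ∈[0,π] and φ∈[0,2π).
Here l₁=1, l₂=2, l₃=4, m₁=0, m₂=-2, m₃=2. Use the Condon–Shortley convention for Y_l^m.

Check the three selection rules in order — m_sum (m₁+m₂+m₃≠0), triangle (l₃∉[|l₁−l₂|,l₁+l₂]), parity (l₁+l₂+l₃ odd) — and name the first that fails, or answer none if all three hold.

azimuthal sum: 0 − 2 + 2 = 0  ✓
1 ≤ 4 ≤ 3 (triangle on l)  ✗
L = 1 + 2 + 4 = 7 (odd)

triangle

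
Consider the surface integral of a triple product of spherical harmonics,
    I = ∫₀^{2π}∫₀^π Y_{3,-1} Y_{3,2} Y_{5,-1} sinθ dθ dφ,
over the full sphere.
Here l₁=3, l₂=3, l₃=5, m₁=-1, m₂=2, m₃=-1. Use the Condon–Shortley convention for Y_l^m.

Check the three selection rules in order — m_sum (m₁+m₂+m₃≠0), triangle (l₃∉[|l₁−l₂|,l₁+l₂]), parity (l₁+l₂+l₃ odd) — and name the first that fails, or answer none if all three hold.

parity

m₁+m₂+m₃ = -1 + 2 − 1 = 0  ✓
triangle: |3−3|=0 ≤ l₃=5 ≤ 3+3=6  ✓
parity: l₁+l₂+l₃ = 11 is odd  ✗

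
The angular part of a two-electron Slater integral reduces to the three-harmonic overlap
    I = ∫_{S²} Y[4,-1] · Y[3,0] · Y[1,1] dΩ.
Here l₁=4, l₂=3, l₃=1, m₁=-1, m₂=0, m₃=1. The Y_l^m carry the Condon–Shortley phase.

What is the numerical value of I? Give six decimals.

-0.194664

Checks pass: Σm=0; 8 even; l₃=1∈[1,7].
(2·4+1)(2·3+1)(2·1+1) = 189
Δ: 6! 2! 0! / 9! → 1/252
sum: t=3:−1/36 = -1/36
3j²(4 3 1; 0 0 0) = Δ·Π!·Σ² = 4/63  (sign +1)
sum: t=3:−1/72 = -1/72
3j²(4 3 1; -1 0 1) = Δ·Π!·Σ² = 5/126  (sign -1)
combine: 4πI² = 189·4/63·5/126 = 10/21
take √, sign -1: I = -0.19466390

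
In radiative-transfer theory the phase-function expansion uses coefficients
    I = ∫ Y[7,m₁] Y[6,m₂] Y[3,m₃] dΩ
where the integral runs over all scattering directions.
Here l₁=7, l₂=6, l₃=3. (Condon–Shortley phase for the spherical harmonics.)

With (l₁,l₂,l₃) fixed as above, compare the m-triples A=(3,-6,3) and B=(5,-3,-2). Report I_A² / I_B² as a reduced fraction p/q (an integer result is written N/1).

6/125

l's match ⇒ only the (l;m) 3-j factors differ between A and B.
A: triangle coeff Δ(7,6,3) = 1/2042040; Σ_t [0,0]: t=0:+1/174182400 = 1/174182400; (3j)²=3/6188 [(7 6 3; 3 -6 3)], sign=+1
B: triangle coeff Δ(7,6,3) = 1/2042040; Σ_t [1,2]: t=1:−1/4354560 t=2:+1/1935360 = 1/3483648; (3j)²=125/12376 [(7 6 3; 5 -3 -2)], sign=-1
I_A²/I_B² = (3/6188)/(125/12376) = 6/125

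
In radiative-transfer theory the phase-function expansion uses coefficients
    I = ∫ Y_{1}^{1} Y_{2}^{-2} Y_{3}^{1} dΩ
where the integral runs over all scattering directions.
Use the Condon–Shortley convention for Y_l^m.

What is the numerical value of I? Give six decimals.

-0.082589

Checks pass: Σm=0; 6 even; l₃=3∈[1,3].
(2·1+1)(2·2+1)(2·3+1) = 105
Δ: 0! 2! 4! / 7! → 1/105
sum: t=0:+1/4 = 1/4
3j²(1 2 3; 0 0 0) = Δ·Π!·Σ² = 3/35  (sign -1)
sum: t=0:+1/48 = 1/48
3j²(1 2 3; 1 -2 1) = Δ·Π!·Σ² = 1/105  (sign +1)
combine: 4πI² = 105·3/35·1/105 = 3/35
take √, sign -1: I = -0.08258890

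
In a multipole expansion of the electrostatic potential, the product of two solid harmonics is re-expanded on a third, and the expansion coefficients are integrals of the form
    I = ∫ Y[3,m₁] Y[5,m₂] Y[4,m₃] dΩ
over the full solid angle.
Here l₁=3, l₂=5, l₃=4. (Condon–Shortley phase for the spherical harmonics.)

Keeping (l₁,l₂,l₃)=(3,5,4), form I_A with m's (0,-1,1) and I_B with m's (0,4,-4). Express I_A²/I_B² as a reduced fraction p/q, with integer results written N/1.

Same 3,5,4: normalisation and zero-m 3j drop out of the ratio.
A: Δ: 4! 2! 6! / 13! → 1/180180; sum: t=1:−1/432 t=2:+1/192 t=3:−1/1440 = 19/8640; 3j²(3 5 4; 0 -1 1) = Δ·Π!·Σ² = 361/30030  (sign -1)
B: Δ: 4! 2! 6! / 13! → 1/180180; sum: t=3:−1/8640 = -1/8640; 3j²(3 5 4; 0 4 -4) = Δ·Π!·Σ² = 28/715  (sign -1)
I_A²/I_B² = (361/30030)/(28/715) = 361/1176

361/1176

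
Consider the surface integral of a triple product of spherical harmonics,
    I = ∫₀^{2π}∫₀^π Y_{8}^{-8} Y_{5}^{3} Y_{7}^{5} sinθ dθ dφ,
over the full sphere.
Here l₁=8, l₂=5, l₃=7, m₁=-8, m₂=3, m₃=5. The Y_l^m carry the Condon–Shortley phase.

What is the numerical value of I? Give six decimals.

0.177762

Checks pass: Σm=0; 20 even; l₃=7∈[3,13].
(2·8+1)(2·5+1)(2·7+1) = 2805
Δ: 6! 10! 4! / 21! → 1/814773960
sum: t=1:−1/87091200 t=2:+1/4976640 t=3:−1/2073600 t=4:+1/4976640 t=5:−1/87091200 = -1/9676800
3j²(8 5 7; 0 0 0) = Δ·Π!·Σ² = 360/46189  (sign +1)
sum: t=6:+1/10450944000 = 1/10450944000
3j²(8 5 7; -8 3 5) = Δ·Π!·Σ² = 88/4845  (sign +1)
combine: 4πI² = 2805·360/46189·88/4845 = 31680/79781
take √, sign +1: I = 0.17776159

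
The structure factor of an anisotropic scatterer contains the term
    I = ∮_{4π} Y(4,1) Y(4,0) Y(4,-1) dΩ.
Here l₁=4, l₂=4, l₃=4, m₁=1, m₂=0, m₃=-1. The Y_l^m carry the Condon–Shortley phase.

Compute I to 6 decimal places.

Rules hold: Σm=0, L=12 even, 0≤4≤8.
N = 9·9·9 = 729
Δ = 4!·4!·4!/13! = 1/450450
Racah Σ t=0..4: t=0:+1/13824 t=1:−1/216 t=2:+1/64 t=3:−1/216 t=4:+1/13824 = 5/768
⇒ 3j(4 4 4; 0 0 0)² = 18/1001, sgn +1
Racah Σ t=0..3: t=0:+1/3456 t=1:−1/144 t=2:+1/96 t=3:−1/864 = 1/384
⇒ 3j(4 4 4; 1 0 -1)² = 9/2002, sgn -1
4πI² = N·(3j₀)²·(3jₘ)² = 59049/1002001
I = -1·√(0.0589311/4π) = -0.06848055

-0.068481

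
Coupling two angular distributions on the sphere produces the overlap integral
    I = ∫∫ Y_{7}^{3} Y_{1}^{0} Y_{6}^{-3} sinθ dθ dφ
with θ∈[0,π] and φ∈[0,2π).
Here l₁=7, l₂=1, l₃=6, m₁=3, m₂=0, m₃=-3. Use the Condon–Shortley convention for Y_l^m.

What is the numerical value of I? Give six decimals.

-0.221293

Rules hold: Σm=0, L=14 even, 6≤6≤8.
N = 15·3·13 = 585
Δ = 2!·12!·0!/15! = 1/1365
Racah Σ t=1..1: t=1:−1/518400 = -1/518400
⇒ 3j(7 1 6; 0 0 0)² = 7/195, sgn -1
Racah Σ t=1..1: t=1:−1/2177280 = -1/2177280
⇒ 3j(7 1 6; 3 0 -3)² = 8/273, sgn +1
4πI² = N·(3j₀)²·(3jₘ)² = 8/13
I = -1·√(0.615385/4π) = -0.22129336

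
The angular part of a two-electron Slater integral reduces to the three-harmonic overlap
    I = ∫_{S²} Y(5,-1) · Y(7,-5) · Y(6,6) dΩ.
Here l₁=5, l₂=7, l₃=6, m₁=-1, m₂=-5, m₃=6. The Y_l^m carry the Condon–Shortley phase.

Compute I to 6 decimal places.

-0.180759

Checks pass: Σm=0; 18 even; l₃=6∈[2,12].
(2·5+1)(2·7+1)(2·6+1) = 2145
Δ: 6! 4! 8! / 19! → 1/174594420
sum: t=1:−1/4147200 t=2:+1/207360 t=3:−1/82944 t=4:+1/207360 t=5:−1/4147200 = -1/345600
3j²(5 7 6; 0 0 0) = Δ·Π!·Σ² = 420/46189  (sign -1)
sum: t=2:+1/46448640 = 1/46448640
3j²(5 7 6; -1 -5 6) = Δ·Π!·Σ² = 2475/117572  (sign +1)
combine: 4πI² = 2145·420/46189·2475/117572 = 556875/1356277
take √, sign -1: I = -0.18075892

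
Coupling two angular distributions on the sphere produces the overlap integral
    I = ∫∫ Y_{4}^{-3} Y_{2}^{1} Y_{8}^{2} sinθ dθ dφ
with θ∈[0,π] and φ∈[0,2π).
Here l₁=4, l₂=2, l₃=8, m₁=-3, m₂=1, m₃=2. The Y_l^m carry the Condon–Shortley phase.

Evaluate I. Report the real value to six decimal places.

triangle: need 2≤l₃≤6, have 8; I=0

0.000000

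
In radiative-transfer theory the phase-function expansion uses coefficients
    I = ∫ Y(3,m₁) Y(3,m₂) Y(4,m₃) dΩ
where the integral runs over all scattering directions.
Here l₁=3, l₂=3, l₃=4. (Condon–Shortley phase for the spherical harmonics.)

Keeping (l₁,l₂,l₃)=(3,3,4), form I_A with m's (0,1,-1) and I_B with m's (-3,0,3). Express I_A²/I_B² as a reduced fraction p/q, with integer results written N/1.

Shared (l₁,l₂,l₃)=(3,3,4): N and (l;000)² cancel in I_A²/I_B².
A: Δ = 2!·4!·4!/11! = 1/34650; Racah Σ t=0..2: t=0:+1/288 t=1:−1/24 t=2:+1/48 = -5/288; ⇒ 3j(3 3 4; 0 1 -1)² = 5/462, sgn +1
B: Δ = 2!·4!·4!/11! = 1/34650; Racah Σ t=2..2: t=2:+1/288 = 1/288; ⇒ 3j(3 3 4; -3 0 3)² = 1/22, sgn -1
I_A²/I_B² = (5/462)/(1/22) = 5/21

5/21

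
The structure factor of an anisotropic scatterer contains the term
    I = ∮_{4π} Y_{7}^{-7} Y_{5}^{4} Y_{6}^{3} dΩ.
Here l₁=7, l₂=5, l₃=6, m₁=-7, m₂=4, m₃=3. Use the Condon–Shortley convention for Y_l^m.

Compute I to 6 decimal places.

0.142065

Checks pass: Σm=0; 18 even; l₃=6∈[2,12].
(2·7+1)(2·5+1)(2·6+1) = 2145
Δ: 6! 8! 4! / 19! → 1/174594420
sum: t=1:−1/4147200 t=2:+1/207360 t=3:−1/82944 t=4:+1/207360 t=5:−1/4147200 = -1/345600
3j²(7 5 6; 0 0 0) = Δ·Π!·Σ² = 420/46189  (sign -1)
sum: t=6:+1/174182400 = 1/174182400
3j²(7 5 6; -7 4 3) = Δ·Π!·Σ² = 21/1615  (sign -1)
combine: 4πI² = 2145·420/46189·21/1615 = 26460/104329
take √, sign +1: I = 0.14206512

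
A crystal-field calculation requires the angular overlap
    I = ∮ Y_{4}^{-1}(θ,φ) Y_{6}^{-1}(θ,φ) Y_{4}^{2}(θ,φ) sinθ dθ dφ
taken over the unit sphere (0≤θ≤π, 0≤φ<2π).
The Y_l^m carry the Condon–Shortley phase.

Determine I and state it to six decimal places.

m-sum 0 ✓  L=14 even ✓  2≤4≤10 ✓
Π(2lᵢ+1) = 9×13×9 = 1053
triangle coeff Δ(4,6,4) = 1/1261260
Σ_t [2,4]: t=2:+1/4608 t=3:−1/1296 t=4:+1/4608 = -7/20736
(3j)²=20/1287 [(4 6 4; 0 0 0)], sign=-1
Σ_t [3,5]: t=3:−1/3456 t=4:+1/5760 t=5:−1/172800 = -7/57600
(3j)²=21/2860 [(4 6 4; -1 -1 2)], sign=-1
⇒ 4πI² = 189/1573
I = (+1)√(189/1573/(4π)) = 0.09778261

0.097783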